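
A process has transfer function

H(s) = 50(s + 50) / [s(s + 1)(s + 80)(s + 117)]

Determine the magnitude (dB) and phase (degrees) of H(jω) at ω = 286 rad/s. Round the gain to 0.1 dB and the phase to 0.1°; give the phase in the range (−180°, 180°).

-114.3 dB, 118.2°

At s = jω = j286:
zero (s+50): 50 + j286 → |·| = √(50²+286²) = √84296 ≈ 290.34, ∠ = arctan(286/50) ≈ 80.08°
pole (s+1): 1 + j286 → |·| = √(1²+286²) = √81797 ≈ 286, ∠ = arctan(286/1) ≈ 89.80°
pole (s+80): 80 + j286 → |·| = √(80²+286²) = √88196 ≈ 296.98, ∠ = arctan(286/80) ≈ 74.37°
pole (s+117): 117 + j286 → |·| = √(117²+286²) = √95485 ≈ 309.01, ∠ = arctan(286/117) ≈ 67.75°
pole at origin: |s| = 286, ∠ = 90.00° (in denominator)
|H| = 50 · 290.34 / 7.5064e+09 ≈ 1.9339e-06
Gain = 20 log₁₀(1.9339e-06) ≈ -114.27 dB
∠H = 80.08° − 321.92° = -241.84° ≡ 118.16° (principal value)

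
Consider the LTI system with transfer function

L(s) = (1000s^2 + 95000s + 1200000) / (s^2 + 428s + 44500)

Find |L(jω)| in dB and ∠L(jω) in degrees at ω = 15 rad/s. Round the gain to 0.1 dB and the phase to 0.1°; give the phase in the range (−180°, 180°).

Substitute s = j15:
Numerator: 1000(j15)^2 + 95000(j15) + 1200000 = 975000 + j1425000
Denominator: (j15)^2 + 428(j15) + 44500 = 44275 + j6420
|N| = √(975000² + 1425000²) ≈ 1.7266e+06, ∠N ≈ 55.62°
|D| = √(44275² + 6420²) ≈ 44738, ∠D ≈ 8.25°
|L| = 1.7266e+06 / 44738 ≈ 38.594
Gain = 20 log₁₀(38.594) ≈ 31.73 dB
∠L = 55.62° − 8.25° = 47.37°

31.7 dB, 47.4°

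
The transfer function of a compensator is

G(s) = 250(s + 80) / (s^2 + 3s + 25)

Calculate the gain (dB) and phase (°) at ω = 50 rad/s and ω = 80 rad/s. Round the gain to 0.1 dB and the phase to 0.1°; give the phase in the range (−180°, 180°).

At s = jω = j50:
zero (s+80): 80 + j50 → |·| = √(80²+50²) = √8900 ≈ 94.34, ∠ = arctan(50/80) ≈ 32.01°
quadratic: (j50)² + 3·j50 + 25 = -2475 + j150 → |·| ≈ 2479.5, ∠ ≈ 176.53°
|G| = 250 · 94.34 / 2479.5 ≈ 9.512
Gain = 20 log₁₀(9.512) ≈ 19.57 dB
∠G = 32.01° − 176.53° = -144.52°

At s = jω = j80:
zero (s+80): 80 + j80 → |·| = √(80²+80²) = √12800 ≈ 113.14, ∠ = arctan(80/80) ≈ 45.00°
quadratic: (j80)² + 3·j80 + 25 = -6375 + j240 → |·| ≈ 6379.5, ∠ ≈ 177.84°
|G| = 250 · 113.14 / 6379.5 ≈ 4.4337
Gain = 20 log₁₀(4.4337) ≈ 12.94 dB
∠G = 45.00° − 177.84° = -132.84°

ω = 50: 19.6 dB, -144.5°; ω = 80: 12.9 dB, -132.8°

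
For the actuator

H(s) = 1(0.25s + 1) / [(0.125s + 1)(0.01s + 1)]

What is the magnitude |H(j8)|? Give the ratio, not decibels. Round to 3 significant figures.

1.58

At ω = 8 rad/s:
zero (1 + j8·0.25) = 1 + j2 → |·| ≈ 2.2361, ∠ ≈ 63.43°
pole (1 + j8·0.125) = 1 + j1 → |·| ≈ 1.4142, ∠ ≈ 45.00°
pole (1 + j8·0.01) = 1 + j0.08 → |·| ≈ 1.0032, ∠ ≈ 4.57°
|H| = 1 · 2.2361 / (1.4142 · 1.0032) ≈ 1.5761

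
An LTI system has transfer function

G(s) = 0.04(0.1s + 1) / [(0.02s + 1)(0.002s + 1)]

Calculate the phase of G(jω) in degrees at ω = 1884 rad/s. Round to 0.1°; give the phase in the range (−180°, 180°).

-73.9°

At ω = 1884 rad/s:
zero (1 + j1884·0.1) = 1 + j188.4 → |·| ≈ 188.4, ∠ ≈ 89.70°
pole (1 + j1884·0.02) = 1 + j37.68 → |·| ≈ 37.693, ∠ ≈ 88.48°
pole (1 + j1884·0.002) = 1 + j3.768 → |·| ≈ 3.8984, ∠ ≈ 75.14°
∠G = (89.70°) − (88.48° + 75.14°) = -73.92°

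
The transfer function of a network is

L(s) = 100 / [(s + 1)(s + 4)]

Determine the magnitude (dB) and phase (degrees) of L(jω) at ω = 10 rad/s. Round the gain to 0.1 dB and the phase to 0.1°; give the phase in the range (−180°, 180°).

At s = jω = j10:
pole (s+1): 1 + j10 → |·| = √(1²+10²) = √101 ≈ 10.05, ∠ = arctan(10/1) ≈ 84.29°
pole (s+4): 4 + j10 → |·| = √(4²+10²) = √116 ≈ 10.77, ∠ = arctan(10/4) ≈ 68.20°
|L| = 100 / 108.24 ≈ 0.92387
Gain = 20 log₁₀(0.92387) ≈ -0.69 dB
∠L = 0.00° − 152.49° = -152.49°

-0.7 dB, -152.5°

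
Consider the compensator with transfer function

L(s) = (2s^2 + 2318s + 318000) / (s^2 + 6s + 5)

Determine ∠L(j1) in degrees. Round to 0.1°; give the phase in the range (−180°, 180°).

-55.9°

Substitute s = j1:
Numerator: 2(j1)^2 + 2318(j1) + 318000 = 317998 + j2318
Denominator: (j1)^2 + 6(j1) + 5 = 4 + j6
|N| = √(317998² + 2318²) ≈ 3.1801e+05, ∠N ≈ 0.42°
|D| = √(4² + 6²) ≈ 7.2111, ∠D ≈ 56.31°
∠L = 0.42° − 56.31° = -55.89°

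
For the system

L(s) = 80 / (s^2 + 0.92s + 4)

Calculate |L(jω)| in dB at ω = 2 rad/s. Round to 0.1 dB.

At s = jω = j2:
quadratic: (j2)² + 0.92·j2 + 4 = 0 + j1.84 → |·| ≈ 1.84, ∠ ≈ 90.00°
|L| = 80 / 1.84 ≈ 43.478
Gain = 20 log₁₀(43.478) ≈ 32.77 dB

32.8 dB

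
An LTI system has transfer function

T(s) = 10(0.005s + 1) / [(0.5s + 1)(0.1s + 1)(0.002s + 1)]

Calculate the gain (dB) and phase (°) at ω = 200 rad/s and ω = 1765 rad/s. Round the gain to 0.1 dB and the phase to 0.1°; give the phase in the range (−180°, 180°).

ω = 200: -43.7 dB, -153.4°; ω = 1765: -76.2 dB, -170.3°

At ω = 200 rad/s:
zero (1 + j200·0.005) = 1 + j1 → |·| ≈ 1.4142, ∠ ≈ 45.00°
pole (1 + j200·0.5) = 1 + j100 → |·| ≈ 100, ∠ ≈ 89.43°
pole (1 + j200·0.1) = 1 + j20 → |·| ≈ 20.025, ∠ ≈ 87.14°
pole (1 + j200·0.002) = 1 + j0.4 → |·| ≈ 1.077, ∠ ≈ 21.80°
|T| = 10 · 1.4142 / (100 · 20.025 · 1.077) ≈ 0.0065573
Gain = 20 log₁₀(0.0065573) ≈ -43.67 dB
∠T = (45.00°) − (89.43° + 87.14° + 21.80°) = -153.37°

At ω = 1765 rad/s:
zero (1 + j1765·0.005) = 1 + j8.825 → |·| ≈ 8.8815, ∠ ≈ 83.54°
pole (1 + j1765·0.5) = 1 + j882.5 → |·| ≈ 882.5, ∠ ≈ 89.94°
pole (1 + j1765·0.1) = 1 + j176.5 → |·| ≈ 176.5, ∠ ≈ 89.68°
pole (1 + j1765·0.002) = 1 + j3.53 → |·| ≈ 3.6689, ∠ ≈ 74.18°
|T| = 10 · 8.8815 / (882.5 · 176.5 · 3.6689) ≈ 0.00015541
Gain = 20 log₁₀(0.00015541) ≈ -76.17 dB
∠T = (83.54°) − (89.94° + 89.68° + 74.18°) = -170.26°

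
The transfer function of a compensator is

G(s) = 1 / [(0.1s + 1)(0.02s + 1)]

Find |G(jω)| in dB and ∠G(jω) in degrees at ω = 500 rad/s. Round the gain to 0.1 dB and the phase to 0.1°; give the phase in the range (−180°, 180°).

-54.0 dB, -173.1°

At ω = 500 rad/s:
pole (1 + j500·0.1) = 1 + j50 → |·| ≈ 50.01, ∠ ≈ 88.85°
pole (1 + j500·0.02) = 1 + j10 → |·| ≈ 10.05, ∠ ≈ 84.29°
|G| = 1 · 1 / (50.01 · 10.05) ≈ 0.0019897
Gain = 20 log₁₀(0.0019897) ≈ -54.02 dB
∠G = (0°) − (88.85° + 84.29°) = -173.14°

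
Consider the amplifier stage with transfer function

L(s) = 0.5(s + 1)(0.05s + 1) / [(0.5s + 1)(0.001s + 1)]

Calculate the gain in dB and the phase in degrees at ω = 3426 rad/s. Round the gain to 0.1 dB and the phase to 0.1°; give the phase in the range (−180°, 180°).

At ω = 3426 rad/s:
zero (1 + j3426·1) = 1 + j3426 → |·| ≈ 3426, ∠ ≈ 89.98°
zero (1 + j3426·0.05) = 1 + j171.3 → |·| ≈ 171.3, ∠ ≈ 89.67°
pole (1 + j3426·0.5) = 1 + j1713 → |·| ≈ 1713, ∠ ≈ 89.97°
pole (1 + j3426·0.001) = 1 + j3.426 → |·| ≈ 3.569, ∠ ≈ 73.73°
|L| = 0.5 · 3426 · 171.3 / (1713 · 3.569) ≈ 47.997
Gain = 20 log₁₀(47.997) ≈ 33.62 dB
∠L = (89.98° + 89.67°) − (89.97° + 73.73°) = 15.95°

33.6 dB, 16.0°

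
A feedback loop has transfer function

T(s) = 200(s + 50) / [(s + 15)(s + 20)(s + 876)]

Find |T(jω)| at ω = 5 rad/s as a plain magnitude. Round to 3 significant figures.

At s = jω = j5:
zero (s+50): 50 + j5 → |·| = √(50²+5²) = √2525 ≈ 50.249, ∠ = arctan(5/50) ≈ 5.71°
pole (s+15): 15 + j5 → |·| = √(15²+5²) = √250 ≈ 15.811, ∠ = arctan(5/15) ≈ 18.43°
pole (s+20): 20 + j5 → |·| = √(20²+5²) = √425 ≈ 20.616, ∠ = arctan(5/20) ≈ 14.04°
pole (s+876): 876 + j5 → |·| = √(876²+5²) = √767401 ≈ 876.01, ∠ = arctan(5/876) ≈ 0.33°
|T| = 200 · 50.249 / 2.8554e+05 ≈ 0.035196

0.0352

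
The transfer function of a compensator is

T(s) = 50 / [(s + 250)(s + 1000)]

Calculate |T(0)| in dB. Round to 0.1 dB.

-74.0 dB

T(0) = 50 / (250·1000) = 0.0002
20 log₁₀(0.0002) ≈ -73.98 dB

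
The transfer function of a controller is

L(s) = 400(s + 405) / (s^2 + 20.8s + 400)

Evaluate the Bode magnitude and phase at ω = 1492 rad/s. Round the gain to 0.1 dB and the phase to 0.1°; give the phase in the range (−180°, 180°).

At s = jω = j1492:
zero (s+405): 405 + j1492 → |·| = √(405²+1492²) = √2390089 ≈ 1546, ∠ = arctan(1492/405) ≈ 74.81°
quadratic: (j1492)² + 20.8·j1492 + 400 = -2225664 + j31033.6 → |·| ≈ 2.2259e+06, ∠ ≈ 179.20°
|L| = 400 · 1546 / 2.2259e+06 ≈ 0.27782
Gain = 20 log₁₀(0.27782) ≈ -11.12 dB
∠L = 74.81° − 179.20° = -104.39°

-11.1 dB, -104.4°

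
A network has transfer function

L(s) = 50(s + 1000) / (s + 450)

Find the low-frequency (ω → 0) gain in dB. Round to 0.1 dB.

L(0) = 50·1000 / (450) ≈ 111.11
20 log₁₀(111.11) ≈ 40.92 dB

40.9 dB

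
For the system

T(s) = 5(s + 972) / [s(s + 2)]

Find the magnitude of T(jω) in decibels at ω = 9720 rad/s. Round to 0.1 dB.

At s = jω = j9720:
zero (s+972): 972 + j9720 → |·| = √(972²+9720²) = √95423184 ≈ 9768.5, ∠ = arctan(9720/972) ≈ 84.29°
pole (s+2): 2 + j9720 → |·| = √(2²+9720²) = √94478404 ≈ 9720, ∠ = arctan(9720/2) ≈ 89.99°
pole at origin: |s| = 9720, ∠ = 90.00° (in denominator)
|T| = 5 · 9768.5 / 9.4478e+07 ≈ 0.00051697
Gain = 20 log₁₀(0.00051697) ≈ -65.73 dB

-65.7 dB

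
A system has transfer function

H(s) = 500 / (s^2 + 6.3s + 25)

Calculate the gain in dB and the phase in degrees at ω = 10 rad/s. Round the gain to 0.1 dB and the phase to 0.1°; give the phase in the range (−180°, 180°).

14.2 dB, -140.0°

At s = jω = j10:
quadratic: (j10)² + 6.3·j10 + 25 = -75 + j63 → |·| ≈ 97.949, ∠ ≈ 139.97°
|H| = 500 / 97.949 ≈ 5.1047
Gain = 20 log₁₀(5.1047) ≈ 14.16 dB
∠H = 0.00° − 139.97° = -139.97°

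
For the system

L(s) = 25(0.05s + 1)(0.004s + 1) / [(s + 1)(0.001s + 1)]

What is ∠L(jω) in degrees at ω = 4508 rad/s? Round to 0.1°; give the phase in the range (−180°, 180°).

At ω = 4508 rad/s:
zero (1 + j4508·0.05) = 1 + j225.4 → |·| ≈ 225.4, ∠ ≈ 89.75°
zero (1 + j4508·0.004) = 1 + j18.032 → |·| ≈ 18.06, ∠ ≈ 86.83°
pole (1 + j4508·1) = 1 + j4508 → |·| ≈ 4508, ∠ ≈ 89.99°
pole (1 + j4508·0.001) = 1 + j4.508 → |·| ≈ 4.6176, ∠ ≈ 77.49°
∠L = (89.75° + 86.83°) − (89.99° + 77.49°) = 9.10°

9.1°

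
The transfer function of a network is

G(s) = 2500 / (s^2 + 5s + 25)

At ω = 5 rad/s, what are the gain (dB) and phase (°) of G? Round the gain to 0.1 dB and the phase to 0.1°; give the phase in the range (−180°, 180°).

At s = jω = j5:
quadratic: (j5)² + 5·j5 + 25 = 0 + j25 → |·| ≈ 25, ∠ ≈ 90.00°
|G| = 2500 / 25 ≈ 100
Gain = 20 log₁₀(100) ≈ 40.00 dB
∠G = 0.00° − 90.00° = -90.00°

40.0 dB, -90.0°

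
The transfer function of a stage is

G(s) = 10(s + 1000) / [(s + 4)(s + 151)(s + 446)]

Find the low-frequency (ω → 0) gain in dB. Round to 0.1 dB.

G(0) = 10·1000 / (4·151·446) ≈ 0.037122
20 log₁₀(0.037122) ≈ -28.61 dB

-28.6 dB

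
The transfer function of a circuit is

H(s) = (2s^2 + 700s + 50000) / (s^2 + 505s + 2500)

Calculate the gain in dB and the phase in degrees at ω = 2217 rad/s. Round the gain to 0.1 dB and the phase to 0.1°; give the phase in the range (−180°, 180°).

Substitute s = j2217:
Numerator: 2(j2217)^2 + 700(j2217) + 50000 = -9780178 + j1551900
Denominator: (j2217)^2 + 505(j2217) + 2500 = -4912589 + j1119585
|N| = √(9780178² + 1551900²) ≈ 9.9025e+06, ∠N ≈ 170.98°
|D| = √(4912589² + 1119585²) ≈ 5.0386e+06, ∠D ≈ 167.16°
|H| = 9.9025e+06 / 5.0386e+06 ≈ 1.9653
Gain = 20 log₁₀(1.9653) ≈ 5.87 dB
∠H = 170.98° − 167.16° = 3.82°

5.9 dB, 3.8°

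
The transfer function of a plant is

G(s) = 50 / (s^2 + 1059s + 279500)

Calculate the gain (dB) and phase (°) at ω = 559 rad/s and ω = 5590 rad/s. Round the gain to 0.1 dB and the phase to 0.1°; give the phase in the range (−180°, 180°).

Substitute s = j559:
Numerator: 50 = 50 + j0
Denominator: (j559)^2 + 1059(j559) + 279500 = -32981 + j591981
|N| = √(50² + 0²) ≈ 50, ∠N ≈ 0.00°
|D| = √(32981² + 591981²) ≈ 5.929e+05, ∠D ≈ 93.19°
|G| = 50 / 5.929e+05 ≈ 8.4331e-05
Gain = 20 log₁₀(8.4331e-05) ≈ -81.48 dB
∠G = 0.00° − 93.19° = -93.19°

Substitute s = j5590:
Numerator: 50 = 50 + j0
Denominator: (j5590)^2 + 1059(j5590) + 279500 = -30968600 + j5919810
|N| = √(50² + 0²) ≈ 50, ∠N ≈ 0.00°
|D| = √(30968600² + 5919810²) ≈ 3.1529e+07, ∠D ≈ 169.18°
|G| = 50 / 3.1529e+07 ≈ 1.5858e-06
Gain = 20 log₁₀(1.5858e-06) ≈ -116.00 dB
∠G = 0.00° − 169.18° = -169.18°

ω = 559: -81.5 dB, -93.2°; ω = 5590: -116.0 dB, -169.2°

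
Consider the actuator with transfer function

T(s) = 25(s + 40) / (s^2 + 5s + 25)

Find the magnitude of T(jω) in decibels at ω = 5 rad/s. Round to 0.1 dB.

At s = jω = j5:
zero (s+40): 40 + j5 → |·| = √(40²+5²) = √1625 ≈ 40.311, ∠ = arctan(5/40) ≈ 7.13°
quadratic: (j5)² + 5·j5 + 25 = 0 + j25 → |·| ≈ 25, ∠ ≈ 90.00°
|T| = 25 · 40.311 / 25 ≈ 40.311
Gain = 20 log₁₀(40.311) ≈ 32.11 dB

32.1 dB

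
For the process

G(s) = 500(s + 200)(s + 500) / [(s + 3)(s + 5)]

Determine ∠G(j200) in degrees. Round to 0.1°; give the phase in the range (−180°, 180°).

At s = jω = j200:
zero (s+200): 200 + j200 → |·| = √(200²+200²) = √80000 ≈ 282.84, ∠ = arctan(200/200) ≈ 45.00°
zero (s+500): 500 + j200 → |·| = √(500²+200²) = √290000 ≈ 538.52, ∠ = arctan(200/500) ≈ 21.80°
pole (s+3): 3 + j200 → |·| = √(3²+200²) = √40009 ≈ 200.02, ∠ = arctan(200/3) ≈ 89.14°
pole (s+5): 5 + j200 → |·| = √(5²+200²) = √40025 ≈ 200.06, ∠ = arctan(200/5) ≈ 88.57°
∠G = 66.80° − 177.71° = -110.91°

-110.9°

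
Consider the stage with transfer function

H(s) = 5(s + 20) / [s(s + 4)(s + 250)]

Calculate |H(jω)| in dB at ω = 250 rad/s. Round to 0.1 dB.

At s = jω = j250:
zero (s+20): 20 + j250 → |·| = √(20²+250²) = √62900 ≈ 250.8, ∠ = arctan(250/20) ≈ 85.43°
pole (s+4): 4 + j250 → |·| = √(4²+250²) = √62516 ≈ 250.03, ∠ = arctan(250/4) ≈ 89.08°
pole (s+250): 250 + j250 → |·| = √(250²+250²) = √125000 ≈ 353.55, ∠ = arctan(250/250) ≈ 45.00°
pole at origin: |s| = 250, ∠ = 90.00° (in denominator)
|H| = 5 · 250.8 / 2.21e+07 ≈ 5.6742e-05
Gain = 20 log₁₀(5.6742e-05) ≈ -84.92 dB

-84.9 dB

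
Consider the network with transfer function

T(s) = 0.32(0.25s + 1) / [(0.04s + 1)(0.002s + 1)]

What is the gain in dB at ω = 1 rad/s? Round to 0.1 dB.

-9.6 dB

At ω = 1 rad/s:
zero (1 + j1·0.25) = 1 + j0.25 → |·| ≈ 1.0308, ∠ ≈ 14.04°
pole (1 + j1·0.04) = 1 + j0.04 → |·| ≈ 1.0008, ∠ ≈ 2.29°
pole (1 + j1·0.002) = 1 + j0.002 → |·| ≈ 1, ∠ ≈ 0.11°
|T| = 0.32 · 1.0308 / (1.0008 · 1) ≈ 0.32959
Gain = 20 log₁₀(0.32959) ≈ -9.64 dB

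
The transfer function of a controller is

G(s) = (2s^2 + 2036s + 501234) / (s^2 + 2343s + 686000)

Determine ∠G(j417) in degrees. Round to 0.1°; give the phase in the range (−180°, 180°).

17.4°

Substitute s = j417:
Numerator: 2(j417)^2 + 2036(j417) + 501234 = 153456 + j849012
Denominator: (j417)^2 + 2343(j417) + 686000 = 512111 + j977031
|N| = √(153456² + 849012²) ≈ 8.6277e+05, ∠N ≈ 79.75°
|D| = √(512111² + 977031²) ≈ 1.1031e+06, ∠D ≈ 62.34°
∠G = 79.75° − 62.34° = 17.41°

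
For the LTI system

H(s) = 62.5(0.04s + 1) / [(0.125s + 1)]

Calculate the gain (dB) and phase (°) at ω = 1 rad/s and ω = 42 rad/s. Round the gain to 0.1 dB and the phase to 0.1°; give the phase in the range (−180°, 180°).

At ω = 1 rad/s:
zero (1 + j1·0.04) = 1 + j0.04 → |·| ≈ 1.0008, ∠ ≈ 2.29°
pole (1 + j1·0.125) = 1 + j0.125 → |·| ≈ 1.0078, ∠ ≈ 7.13°
|H| = 62.5 · 1.0008 / (1.0078) ≈ 62.066
Gain = 20 log₁₀(62.066) ≈ 35.86 dB
∠H = (2.29°) − (7.13°) = -4.84°

At ω = 42 rad/s:
zero (1 + j42·0.04) = 1 + j1.68 → |·| ≈ 1.9551, ∠ ≈ 59.24°
pole (1 + j42·0.125) = 1 + j5.25 → |·| ≈ 5.3444, ∠ ≈ 79.22°
|H| = 62.5 · 1.9551 / (5.3444) ≈ 22.864
Gain = 20 log₁₀(22.864) ≈ 27.18 dB
∠H = (59.24°) − (79.22°) = -19.98°

ω = 1: 35.9 dB, -4.8°; ω = 42: 27.2 dB, -20.0°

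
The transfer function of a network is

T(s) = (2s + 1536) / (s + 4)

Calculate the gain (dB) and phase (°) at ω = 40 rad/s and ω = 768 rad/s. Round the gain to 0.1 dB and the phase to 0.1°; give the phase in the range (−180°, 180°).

ω = 40: 31.7 dB, -81.3°; ω = 768: 9.0 dB, -44.7°

Substitute s = j40:
Numerator: 2(j40) + 1536 = 1536 + j80
Denominator: (j40) + 4 = 4 + j40
|N| = √(1536² + 80²) ≈ 1538.1, ∠N ≈ 2.98°
|D| = √(4² + 40²) ≈ 40.2, ∠D ≈ 84.29°
|T| = 1538.1 / 40.2 ≈ 38.261
Gain = 20 log₁₀(38.261) ≈ 31.66 dB
∠T = 2.98° − 84.29° = -81.31°

Substitute s = j768:
Numerator: 2(j768) + 1536 = 1536 + j1536
Denominator: (j768) + 4 = 4 + j768
|N| = √(1536² + 1536²) ≈ 2172.2, ∠N ≈ 45.00°
|D| = √(4² + 768²) ≈ 768.01, ∠D ≈ 89.70°
|T| = 2172.2 / 768.01 ≈ 2.8283
Gain = 20 log₁₀(2.8283) ≈ 9.03 dB
∠T = 45.00° − 89.70° = -44.70°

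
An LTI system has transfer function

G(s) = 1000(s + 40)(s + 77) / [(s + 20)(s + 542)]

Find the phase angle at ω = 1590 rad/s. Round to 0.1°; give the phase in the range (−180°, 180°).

15.3°

At s = jω = j1590:
zero (s+40): 40 + j1590 → |·| = √(40²+1590²) = √2529700 ≈ 1590.5, ∠ = arctan(1590/40) ≈ 88.56°
zero (s+77): 77 + j1590 → |·| = √(77²+1590²) = √2534029 ≈ 1591.9, ∠ = arctan(1590/77) ≈ 87.23°
pole (s+20): 20 + j1590 → |·| = √(20²+1590²) = √2528500 ≈ 1590.1, ∠ = arctan(1590/20) ≈ 89.28°
pole (s+542): 542 + j1590 → |·| = √(542²+1590²) = √2821864 ≈ 1679.8, ∠ = arctan(1590/542) ≈ 71.18°
∠G = 175.79° − 160.46° = 15.33°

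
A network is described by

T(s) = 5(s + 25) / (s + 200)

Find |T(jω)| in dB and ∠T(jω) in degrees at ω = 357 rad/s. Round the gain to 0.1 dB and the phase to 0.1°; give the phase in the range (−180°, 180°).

At s = jω = j357:
zero (s+25): 25 + j357 → |·| = √(25²+357²) = √128074 ≈ 357.87, ∠ = arctan(357/25) ≈ 85.99°
pole (s+200): 200 + j357 → |·| = √(200²+357²) = √167449 ≈ 409.21, ∠ = arctan(357/200) ≈ 60.74°
|T| = 5 · 357.87 / 409.21 ≈ 4.3727
Gain = 20 log₁₀(4.3727) ≈ 12.81 dB
∠T = 85.99° − 60.74° = 25.25°

12.8 dB, 25.3°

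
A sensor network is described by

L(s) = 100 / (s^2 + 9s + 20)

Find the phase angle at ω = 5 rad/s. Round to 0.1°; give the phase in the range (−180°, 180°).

-96.3°

Substitute s = j5:
Numerator: 100 = 100 + j0
Denominator: (j5)^2 + 9(j5) + 20 = -5 + j45
|N| = √(100² + 0²) ≈ 100, ∠N ≈ 0.00°
|D| = √(5² + 45²) ≈ 45.277, ∠D ≈ 96.34°
∠L = 0.00° − 96.34° = -96.34°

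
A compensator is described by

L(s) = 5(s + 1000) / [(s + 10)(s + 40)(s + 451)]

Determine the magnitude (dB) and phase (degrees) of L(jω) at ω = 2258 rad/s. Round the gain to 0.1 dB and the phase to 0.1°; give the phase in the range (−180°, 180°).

-119.6 dB, 168.7°

At s = jω = j2258:
zero (s+1000): 1000 + j2258 → |·| = √(1000²+2258²) = √6098564 ≈ 2469.5, ∠ = arctan(2258/1000) ≈ 66.11°
pole (s+10): 10 + j2258 → |·| = √(10²+2258²) = √5098664 ≈ 2258, ∠ = arctan(2258/10) ≈ 89.75°
pole (s+40): 40 + j2258 → |·| = √(40²+2258²) = √5100164 ≈ 2258.4, ∠ = arctan(2258/40) ≈ 88.99°
pole (s+451): 451 + j2258 → |·| = √(451²+2258²) = √5301965 ≈ 2302.6, ∠ = arctan(2258/451) ≈ 78.70°
|L| = 5 · 2469.5 / 1.1742e+10 ≈ 1.0516e-06
Gain = 20 log₁₀(1.0516e-06) ≈ -119.56 dB
∠L = 66.11° − 257.44° = -191.33° ≡ 168.67° (principal value)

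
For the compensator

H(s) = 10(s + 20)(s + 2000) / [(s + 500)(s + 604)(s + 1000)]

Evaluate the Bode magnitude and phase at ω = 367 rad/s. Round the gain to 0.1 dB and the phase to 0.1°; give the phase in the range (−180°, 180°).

-35.9 dB, 9.6°

At s = jω = j367:
zero (s+20): 20 + j367 → |·| = √(20²+367²) = √135089 ≈ 367.54, ∠ = arctan(367/20) ≈ 86.88°
zero (s+2000): 2000 + j367 → |·| = √(2000²+367²) = √4134689 ≈ 2033.4, ∠ = arctan(367/2000) ≈ 10.40°
pole (s+500): 500 + j367 → |·| = √(500²+367²) = √384689 ≈ 620.23, ∠ = arctan(367/500) ≈ 36.28°
pole (s+604): 604 + j367 → |·| = √(604²+367²) = √499505 ≈ 706.76, ∠ = arctan(367/604) ≈ 31.28°
pole (s+1000): 1000 + j367 → |·| = √(1000²+367²) = √1134689 ≈ 1065.2, ∠ = arctan(367/1000) ≈ 20.15°
|H| = 10 · 7.4736e+05 / 4.6693e+08 ≈ 0.016006
Gain = 20 log₁₀(0.016006) ≈ -35.91 dB
∠H = 97.28° − 87.71° = 9.57°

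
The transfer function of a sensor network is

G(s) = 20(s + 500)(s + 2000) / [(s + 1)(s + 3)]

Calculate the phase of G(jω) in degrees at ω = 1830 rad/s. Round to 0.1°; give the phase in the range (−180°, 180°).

At s = jω = j1830:
zero (s+500): 500 + j1830 → |·| = √(500²+1830²) = √3598900 ≈ 1897.1, ∠ = arctan(1830/500) ≈ 74.72°
zero (s+2000): 2000 + j1830 → |·| = √(2000²+1830²) = √7348900 ≈ 2710.9, ∠ = arctan(1830/2000) ≈ 42.46°
pole (s+1): 1 + j1830 → |·| = √(1²+1830²) = √3348901 ≈ 1830, ∠ = arctan(1830/1) ≈ 89.97°
pole (s+3): 3 + j1830 → |·| = √(3²+1830²) = √3348909 ≈ 1830, ∠ = arctan(1830/3) ≈ 89.91°
∠G = 117.18° − 179.88° = -62.70°

-62.7°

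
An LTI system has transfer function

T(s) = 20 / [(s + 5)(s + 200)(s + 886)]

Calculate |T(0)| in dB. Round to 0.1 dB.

T(0) = 20 / (5·200·886) ≈ 2.2573e-05
20 log₁₀(2.2573e-05) ≈ -92.93 dB

-92.9 dB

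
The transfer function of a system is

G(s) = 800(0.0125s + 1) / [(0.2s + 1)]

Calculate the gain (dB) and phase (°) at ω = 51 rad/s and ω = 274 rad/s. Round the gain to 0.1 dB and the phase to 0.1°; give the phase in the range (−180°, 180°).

ω = 51: 39.3 dB, -51.9°; ω = 274: 34.3 dB, -15.2°

At ω = 51 rad/s:
zero (1 + j51·0.0125) = 1 + j0.6375 → |·| ≈ 1.1859, ∠ ≈ 32.52°
pole (1 + j51·0.2) = 1 + j10.2 → |·| ≈ 10.249, ∠ ≈ 84.40°
|G| = 800 · 1.1859 / (10.249) ≈ 92.567
Gain = 20 log₁₀(92.567) ≈ 39.33 dB
∠G = (32.52°) − (84.40°) = -51.88°

At ω = 274 rad/s:
zero (1 + j274·0.0125) = 1 + j3.425 → |·| ≈ 3.568, ∠ ≈ 73.72°
pole (1 + j274·0.2) = 1 + j54.8 → |·| ≈ 54.809, ∠ ≈ 88.95°
|G| = 800 · 3.568 / (54.809) ≈ 52.079
Gain = 20 log₁₀(52.079) ≈ 34.33 dB
∠G = (73.72°) − (88.95°) = -15.23°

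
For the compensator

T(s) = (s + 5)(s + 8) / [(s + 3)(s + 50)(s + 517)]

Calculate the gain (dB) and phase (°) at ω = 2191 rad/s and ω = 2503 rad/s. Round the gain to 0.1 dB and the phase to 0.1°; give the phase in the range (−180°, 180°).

At s = jω = j2191:
zero (s+5): 5 + j2191 → |·| = √(5²+2191²) = √4800506 ≈ 2191, ∠ = arctan(2191/5) ≈ 89.87°
zero (s+8): 8 + j2191 → |·| = √(8²+2191²) = √4800545 ≈ 2191, ∠ = arctan(2191/8) ≈ 89.79°
pole (s+3): 3 + j2191 → |·| = √(3²+2191²) = √4800490 ≈ 2191, ∠ = arctan(2191/3) ≈ 89.92°
pole (s+50): 50 + j2191 → |·| = √(50²+2191²) = √4802981 ≈ 2191.6, ∠ = arctan(2191/50) ≈ 88.69°
pole (s+517): 517 + j2191 → |·| = √(517²+2191²) = √5067770 ≈ 2251.2, ∠ = arctan(2191/517) ≈ 76.72°
|T| = 1 · 4.8005e+06 / 1.081e+10 ≈ 0.00044408
Gain = 20 log₁₀(0.00044408) ≈ -67.05 dB
∠T = 179.66° − 255.33° = -75.67°

At s = jω = j2503:
zero (s+5): 5 + j2503 → |·| = √(5²+2503²) = √6265034 ≈ 2503, ∠ = arctan(2503/5) ≈ 89.89°
zero (s+8): 8 + j2503 → |·| = √(8²+2503²) = √6265073 ≈ 2503, ∠ = arctan(2503/8) ≈ 89.82°
pole (s+3): 3 + j2503 → |·| = √(3²+2503²) = √6265018 ≈ 2503, ∠ = arctan(2503/3) ≈ 89.93°
pole (s+50): 50 + j2503 → |·| = √(50²+2503²) = √6267509 ≈ 2503.5, ∠ = arctan(2503/50) ≈ 88.86°
pole (s+517): 517 + j2503 → |·| = √(517²+2503²) = √6532298 ≈ 2555.8, ∠ = arctan(2503/517) ≈ 78.33°
|T| = 1 · 6.265e+06 / 1.6015e+10 ≈ 0.0003912
Gain = 20 log₁₀(0.0003912) ≈ -68.15 dB
∠T = 179.71° − 257.12° = -77.41°

ω = 2191: -67.1 dB, -75.7°; ω = 2503: -68.2 dB, -77.4°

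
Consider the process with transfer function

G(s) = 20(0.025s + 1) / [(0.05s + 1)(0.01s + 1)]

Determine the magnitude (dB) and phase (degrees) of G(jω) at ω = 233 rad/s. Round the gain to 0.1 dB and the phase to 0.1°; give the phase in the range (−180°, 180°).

12.0 dB, -71.6°

At ω = 233 rad/s:
zero (1 + j233·0.025) = 1 + j5.825 → |·| ≈ 5.9102, ∠ ≈ 80.26°
pole (1 + j233·0.05) = 1 + j11.65 → |·| ≈ 11.693, ∠ ≈ 85.09°
pole (1 + j233·0.01) = 1 + j2.33 → |·| ≈ 2.5355, ∠ ≈ 66.77°
|G| = 20 · 5.9102 / (11.693 · 2.5355) ≈ 3.987
Gain = 20 log₁₀(3.987) ≈ 12.01 dB
∠G = (80.26°) − (85.09° + 66.77°) = -71.60°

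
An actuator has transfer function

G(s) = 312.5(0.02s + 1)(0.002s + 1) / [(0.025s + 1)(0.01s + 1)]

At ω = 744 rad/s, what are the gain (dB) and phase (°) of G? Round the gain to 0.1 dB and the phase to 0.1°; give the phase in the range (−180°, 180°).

At ω = 744 rad/s:
zero (1 + j744·0.02) = 1 + j14.88 → |·| ≈ 14.914, ∠ ≈ 86.16°
zero (1 + j744·0.002) = 1 + j1.488 → |·| ≈ 1.7928, ∠ ≈ 56.10°
pole (1 + j744·0.025) = 1 + j18.6 → |·| ≈ 18.627, ∠ ≈ 86.92°
pole (1 + j744·0.01) = 1 + j7.44 → |·| ≈ 7.5069, ∠ ≈ 82.34°
|G| = 312.5 · 14.914 · 1.7928 / (18.627 · 7.5069) ≈ 59.755
Gain = 20 log₁₀(59.755) ≈ 35.53 dB
∠G = (86.16° + 56.10°) − (86.92° + 82.34°) = -27.00°

35.5 dB, -27.0°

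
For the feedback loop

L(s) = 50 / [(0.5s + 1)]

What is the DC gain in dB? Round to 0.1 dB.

L(0) = 50 · 1 / 1 = 50
20 log₁₀(50) ≈ 33.98 dB

34.0 dB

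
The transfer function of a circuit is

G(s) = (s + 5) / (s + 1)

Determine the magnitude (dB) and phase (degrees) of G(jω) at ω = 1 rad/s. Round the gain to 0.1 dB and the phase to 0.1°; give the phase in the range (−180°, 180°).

11.1 dB, -33.7°

Substitute s = j1:
Numerator: (j1) + 5 = 5 + j1
Denominator: (j1) + 1 = 1 + j1
|N| = √(5² + 1²) ≈ 5.099, ∠N ≈ 11.31°
|D| = √(1² + 1²) ≈ 1.4142, ∠D ≈ 45.00°
|G| = 5.099 / 1.4142 ≈ 3.6056
Gain = 20 log₁₀(3.6056) ≈ 11.14 dB
∠G = 11.31° − 45.00° = -33.69°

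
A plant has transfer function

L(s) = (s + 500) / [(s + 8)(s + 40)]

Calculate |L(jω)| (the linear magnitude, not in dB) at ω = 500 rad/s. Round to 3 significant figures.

0.00282

At s = jω = j500:
zero (s+500): 500 + j500 → |·| = √(500²+500²) = √500000 ≈ 707.11, ∠ = arctan(500/500) ≈ 45.00°
pole (s+8): 8 + j500 → |·| = √(8²+500²) = √250064 ≈ 500.06, ∠ = arctan(500/8) ≈ 89.08°
pole (s+40): 40 + j500 → |·| = √(40²+500²) = √251600 ≈ 501.6, ∠ = arctan(500/40) ≈ 85.43°
|L| = 1 · 707.11 / 2.5083e+05 ≈ 0.0028191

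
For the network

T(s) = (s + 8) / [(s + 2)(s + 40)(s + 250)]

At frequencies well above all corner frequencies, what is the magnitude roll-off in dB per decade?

-40 dB/decade

Each pole contributes −20 dB/decade at high frequency; each zero contributes +20 dB/decade.
Net: 1 zero(s) − 3 pole(s) → -40 dB/decade.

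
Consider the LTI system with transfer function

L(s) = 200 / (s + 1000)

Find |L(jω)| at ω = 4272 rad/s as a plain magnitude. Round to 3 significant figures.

0.0456

At s = jω = j4272:
pole (s+1000): 1000 + j4272 → |·| = √(1000²+4272²) = √19249984 ≈ 4387.5, ∠ = arctan(4272/1000) ≈ 76.83°
|L| = 200 / 4387.5 ≈ 0.045584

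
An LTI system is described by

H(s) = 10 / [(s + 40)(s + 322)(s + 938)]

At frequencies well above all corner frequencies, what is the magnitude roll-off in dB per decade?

-60 dB/decade

Each pole contributes −20 dB/decade at high frequency; each zero contributes +20 dB/decade.
Net: 0 zero(s) − 3 pole(s) → -60 dB/decade.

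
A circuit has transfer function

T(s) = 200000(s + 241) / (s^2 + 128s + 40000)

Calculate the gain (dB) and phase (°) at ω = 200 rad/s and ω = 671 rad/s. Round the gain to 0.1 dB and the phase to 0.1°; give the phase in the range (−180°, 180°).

At s = jω = j200:
zero (s+241): 241 + j200 → |·| = √(241²+200²) = √98081 ≈ 313.18, ∠ = arctan(200/241) ≈ 39.69°
quadratic: (j200)² + 128·j200 + 40000 = 0 + j25600 → |·| ≈ 25600, ∠ ≈ 90.00°
|T| = 200000 · 313.18 / 25600 ≈ 2446.7
Gain = 20 log₁₀(2446.7) ≈ 67.77 dB
∠T = 39.69° − 90.00° = -50.31°

At s = jω = j671:
zero (s+241): 241 + j671 → |·| = √(241²+671²) = √508322 ≈ 712.97, ∠ = arctan(671/241) ≈ 70.24°
quadratic: (j671)² + 128·j671 + 40000 = -410241 + j85888 → |·| ≈ 4.1914e+05, ∠ ≈ 168.18°
|T| = 200000 · 712.97 / 4.1914e+05 ≈ 340.21
Gain = 20 log₁₀(340.21) ≈ 50.63 dB
∠T = 70.24° − 168.18° = -97.94°

ω = 200: 67.8 dB, -50.3°; ω = 671: 50.6 dB, -97.9°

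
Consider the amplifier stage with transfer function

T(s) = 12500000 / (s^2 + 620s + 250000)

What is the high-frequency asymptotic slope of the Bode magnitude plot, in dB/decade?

Each pole contributes −20 dB/decade at high frequency; each zero contributes +20 dB/decade.
Net: 0 zero(s) − 2 pole(s) → -40 dB/decade.

-40 dB/decade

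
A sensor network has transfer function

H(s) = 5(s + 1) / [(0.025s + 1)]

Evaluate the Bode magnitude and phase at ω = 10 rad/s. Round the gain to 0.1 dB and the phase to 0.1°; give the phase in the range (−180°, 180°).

At ω = 10 rad/s:
zero (1 + j10·1) = 1 + j10 → |·| ≈ 10.05, ∠ ≈ 84.29°
pole (1 + j10·0.025) = 1 + j0.25 → |·| ≈ 1.0308, ∠ ≈ 14.04°
|H| = 5 · 10.05 / (1.0308) ≈ 48.749
Gain = 20 log₁₀(48.749) ≈ 33.76 dB
∠H = (84.29°) − (14.04°) = 70.25°

33.8 dB, 70.3°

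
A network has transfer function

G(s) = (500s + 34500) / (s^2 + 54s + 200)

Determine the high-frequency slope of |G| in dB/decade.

-20 dB/decade

Each pole contributes −20 dB/decade at high frequency; each zero contributes +20 dB/decade.
Net: 1 zero(s) − 2 pole(s) → -20 dB/decade.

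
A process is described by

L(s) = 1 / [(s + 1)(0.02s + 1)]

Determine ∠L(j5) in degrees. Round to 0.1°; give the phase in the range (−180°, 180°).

-84.4°

At ω = 5 rad/s:
pole (1 + j5·1) = 1 + j5 → |·| ≈ 5.099, ∠ ≈ 78.69°
pole (1 + j5·0.02) = 1 + j0.1 → |·| ≈ 1.005, ∠ ≈ 5.71°
∠L = (0°) − (78.69° + 5.71°) = -84.40°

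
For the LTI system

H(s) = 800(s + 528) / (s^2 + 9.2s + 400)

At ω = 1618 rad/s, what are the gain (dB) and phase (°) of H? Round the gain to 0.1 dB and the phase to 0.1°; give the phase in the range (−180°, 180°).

-5.7 dB, -107.7°

At s = jω = j1618:
zero (s+528): 528 + j1618 → |·| = √(528²+1618²) = √2896708 ≈ 1702, ∠ = arctan(1618/528) ≈ 71.93°
quadratic: (j1618)² + 9.2·j1618 + 400 = -2617524 + j14885.6 → |·| ≈ 2.6176e+06, ∠ ≈ 179.67°
|H| = 800 · 1702 / 2.6176e+06 ≈ 0.52017
Gain = 20 log₁₀(0.52017) ≈ -5.68 dB
∠H = 71.93° − 179.67° = -107.74°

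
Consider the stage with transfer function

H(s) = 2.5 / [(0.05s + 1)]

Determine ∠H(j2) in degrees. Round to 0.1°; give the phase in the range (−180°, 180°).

At ω = 2 rad/s:
pole (1 + j2·0.05) = 1 + j0.1 → |·| ≈ 1.005, ∠ ≈ 5.71°
∠H = (0°) − (5.71°) = -5.71°

-5.7°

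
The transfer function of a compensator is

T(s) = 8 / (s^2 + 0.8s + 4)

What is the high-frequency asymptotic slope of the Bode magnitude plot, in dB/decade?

-40 dB/decade

Each pole contributes −20 dB/decade at high frequency; each zero contributes +20 dB/decade.
Net: 0 zero(s) − 2 pole(s) → -40 dB/decade.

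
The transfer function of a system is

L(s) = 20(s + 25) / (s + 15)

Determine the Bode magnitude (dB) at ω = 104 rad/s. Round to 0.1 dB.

26.2 dB

At s = jω = j104:
zero (s+25): 25 + j104 → |·| = √(25²+104²) = √11441 ≈ 106.96, ∠ = arctan(104/25) ≈ 76.48°
pole (s+15): 15 + j104 → |·| = √(15²+104²) = √11041 ≈ 105.08, ∠ = arctan(104/15) ≈ 81.79°
|L| = 20 · 106.96 / 105.08 ≈ 20.358
Gain = 20 log₁₀(20.358) ≈ 26.17 dB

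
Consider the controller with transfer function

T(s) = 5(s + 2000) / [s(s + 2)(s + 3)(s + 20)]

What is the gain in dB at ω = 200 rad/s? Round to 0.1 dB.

-104.1 dB

At s = jω = j200:
zero (s+2000): 2000 + j200 → |·| = √(2000²+200²) = √4040000 ≈ 2010, ∠ = arctan(200/2000) ≈ 5.71°
pole (s+2): 2 + j200 → |·| = √(2²+200²) = √40004 ≈ 200.01, ∠ = arctan(200/2) ≈ 89.43°
pole (s+3): 3 + j200 → |·| = √(3²+200²) = √40009 ≈ 200.02, ∠ = arctan(200/3) ≈ 89.14°
pole (s+20): 20 + j200 → |·| = √(20²+200²) = √40400 ≈ 201, ∠ = arctan(200/20) ≈ 84.29°
pole at origin: |s| = 200, ∠ = 90.00° (in denominator)
|T| = 5 · 2010 / 1.6082e+09 ≈ 6.2492e-06
Gain = 20 log₁₀(6.2492e-06) ≈ -104.08 dB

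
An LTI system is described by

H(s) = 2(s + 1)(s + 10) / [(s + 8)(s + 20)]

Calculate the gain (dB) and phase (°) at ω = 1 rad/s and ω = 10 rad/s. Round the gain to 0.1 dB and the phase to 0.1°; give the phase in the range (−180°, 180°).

ω = 1: -15.1 dB, 40.7°; ω = 10: -0.1 dB, 51.4°

At s = jω = j1:
zero (s+1): 1 + j1 → |·| = √(1²+1²) = √2 ≈ 1.4142, ∠ = arctan(1/1) ≈ 45.00°
zero (s+10): 10 + j1 → |·| = √(10²+1²) = √101 ≈ 10.05, ∠ = arctan(1/10) ≈ 5.71°
pole (s+8): 8 + j1 → |·| = √(8²+1²) = √65 ≈ 8.0623, ∠ = arctan(1/8) ≈ 7.13°
pole (s+20): 20 + j1 → |·| = √(20²+1²) = √401 ≈ 20.025, ∠ = arctan(1/20) ≈ 2.86°
|H| = 2 · 14.213 / 161.45 ≈ 0.17607
Gain = 20 log₁₀(0.17607) ≈ -15.09 dB
∠H = 50.71° − 9.99° = 40.72°

At s = jω = j10:
zero (s+1): 1 + j10 → |·| = √(1²+10²) = √101 ≈ 10.05, ∠ = arctan(10/1) ≈ 84.29°
zero (s+10): 10 + j10 → |·| = √(10²+10²) = √200 ≈ 14.142, ∠ = arctan(10/10) ≈ 45.00°
pole (s+8): 8 + j10 → |·| = √(8²+10²) = √164 ≈ 12.806, ∠ = arctan(10/8) ≈ 51.34°
pole (s+20): 20 + j10 → |·| = √(20²+10²) = √500 ≈ 22.361, ∠ = arctan(10/20) ≈ 26.57°
|H| = 2 · 142.13 / 286.35 ≈ 0.9927
Gain = 20 log₁₀(0.9927) ≈ -0.06 dB
∠H = 129.29° − 77.91° = 51.38°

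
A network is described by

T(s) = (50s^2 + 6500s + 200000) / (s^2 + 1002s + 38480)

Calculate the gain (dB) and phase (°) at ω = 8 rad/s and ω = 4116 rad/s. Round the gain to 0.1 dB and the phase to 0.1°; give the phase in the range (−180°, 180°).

ω = 8: 14.3 dB, 3.0°; ω = 4116: 33.8 dB, 11.9°

Substitute s = j8:
Numerator: 50(j8)^2 + 6500(j8) + 200000 = 196800 + j52000
Denominator: (j8)^2 + 1002(j8) + 38480 = 38416 + j8016
|N| = √(196800² + 52000²) ≈ 2.0355e+05, ∠N ≈ 14.80°
|D| = √(38416² + 8016²) ≈ 39243, ∠D ≈ 11.79°
|T| = 2.0355e+05 / 39243 ≈ 5.1869
Gain = 20 log₁₀(5.1869) ≈ 14.30 dB
∠T = 14.80° − 11.79° = 3.01°

Substitute s = j4116:
Numerator: 50(j4116)^2 + 6500(j4116) + 200000 = -846872800 + j26754000
Denominator: (j4116)^2 + 1002(j4116) + 38480 = -16902976 + j4124232
|N| = √(846872800² + 26754000²) ≈ 8.473e+08, ∠N ≈ 178.19°
|D| = √(16902976² + 4124232²) ≈ 1.7399e+07, ∠D ≈ 166.29°
|T| = 8.473e+08 / 1.7399e+07 ≈ 48.698
Gain = 20 log₁₀(48.698) ≈ 33.75 dB
∠T = 178.19° − 166.29° = 11.90°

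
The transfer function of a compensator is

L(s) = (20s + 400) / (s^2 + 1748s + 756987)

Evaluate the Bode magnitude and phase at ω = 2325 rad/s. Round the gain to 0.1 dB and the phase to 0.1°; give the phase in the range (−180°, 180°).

-42.5 dB, -49.3°

Substitute s = j2325:
Numerator: 20(j2325) + 400 = 400 + j46500
Denominator: (j2325)^2 + 1748(j2325) + 756987 = -4648638 + j4064100
|N| = √(400² + 46500²) ≈ 46502, ∠N ≈ 89.51°
|D| = √(4648638² + 4064100²) ≈ 6.1747e+06, ∠D ≈ 138.84°
|L| = 46502 / 6.1747e+06 ≈ 0.0075311
Gain = 20 log₁₀(0.0075311) ≈ -42.46 dB
∠L = 89.51° − 138.84° = -49.33°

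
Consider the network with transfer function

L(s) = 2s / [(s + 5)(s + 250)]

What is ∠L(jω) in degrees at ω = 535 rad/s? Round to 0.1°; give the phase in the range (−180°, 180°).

At s = jω = j535:
zero at origin: s = j535 → |·| = 535, ∠ = 90.00°
pole (s+5): 5 + j535 → |·| = √(5²+535²) = √286250 ≈ 535.02, ∠ = arctan(535/5) ≈ 89.46°
pole (s+250): 250 + j535 → |·| = √(250²+535²) = √348725 ≈ 590.53, ∠ = arctan(535/250) ≈ 64.95°
∠L = 90.00° − 154.41° = -64.41°

-64.4°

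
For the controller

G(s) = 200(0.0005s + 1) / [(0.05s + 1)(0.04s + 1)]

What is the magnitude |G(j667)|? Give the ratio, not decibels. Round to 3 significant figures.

0.237

At ω = 667 rad/s:
zero (1 + j667·0.0005) = 1 + j0.3335 → |·| ≈ 1.0541, ∠ ≈ 18.44°
pole (1 + j667·0.05) = 1 + j33.35 → |·| ≈ 33.365, ∠ ≈ 88.28°
pole (1 + j667·0.04) = 1 + j26.68 → |·| ≈ 26.699, ∠ ≈ 87.85°
|G| = 200 · 1.0541 / (33.365 · 26.699) ≈ 0.23666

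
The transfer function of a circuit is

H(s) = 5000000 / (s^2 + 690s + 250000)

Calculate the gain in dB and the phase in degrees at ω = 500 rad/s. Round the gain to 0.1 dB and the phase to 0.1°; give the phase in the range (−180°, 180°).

23.2 dB, -90.0°

At s = jω = j500:
quadratic: (j500)² + 690·j500 + 250000 = 0 + j345000 → |·| ≈ 3.45e+05, ∠ ≈ 90.00°
|H| = 5000000 / 3.45e+05 ≈ 14.493
Gain = 20 log₁₀(14.493) ≈ 23.22 dB
∠H = 0.00° − 90.00° = -90.00°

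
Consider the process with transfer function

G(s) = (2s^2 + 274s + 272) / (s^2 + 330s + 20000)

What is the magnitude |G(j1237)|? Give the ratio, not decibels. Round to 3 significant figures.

Substitute s = j1237:
Numerator: 2(j1237)^2 + 274(j1237) + 272 = -3060066 + j338938
Denominator: (j1237)^2 + 330(j1237) + 20000 = -1510169 + j408210
|N| = √(3060066² + 338938²) ≈ 3.0788e+06, ∠N ≈ 173.68°
|D| = √(1510169² + 408210²) ≈ 1.5644e+06, ∠D ≈ 164.87°
|G| = 3.0788e+06 / 1.5644e+06 ≈ 1.968

1.97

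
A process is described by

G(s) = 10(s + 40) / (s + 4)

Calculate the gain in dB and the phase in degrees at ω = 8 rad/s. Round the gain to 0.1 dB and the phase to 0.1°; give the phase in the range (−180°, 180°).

33.2 dB, -52.1°

At s = jω = j8:
zero (s+40): 40 + j8 → |·| = √(40²+8²) = √1664 ≈ 40.792, ∠ = arctan(8/40) ≈ 11.31°
pole (s+4): 4 + j8 → |·| = √(4²+8²) = √80 ≈ 8.9443, ∠ = arctan(8/4) ≈ 63.43°
|G| = 10 · 40.792 / 8.9443 ≈ 45.607
Gain = 20 log₁₀(45.607) ≈ 33.18 dB
∠G = 11.31° − 63.43° = -52.12°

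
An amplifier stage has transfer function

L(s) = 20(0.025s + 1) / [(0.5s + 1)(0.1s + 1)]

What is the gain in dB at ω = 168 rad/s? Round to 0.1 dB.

At ω = 168 rad/s:
zero (1 + j168·0.025) = 1 + j4.2 → |·| ≈ 4.3174, ∠ ≈ 76.61°
pole (1 + j168·0.5) = 1 + j84 → |·| ≈ 84.006, ∠ ≈ 89.32°
pole (1 + j168·0.1) = 1 + j16.8 → |·| ≈ 16.83, ∠ ≈ 86.59°
|L| = 20 · 4.3174 / (84.006 · 16.83) ≈ 0.061074
Gain = 20 log₁₀(0.061074) ≈ -24.28 dB

-24.3 dB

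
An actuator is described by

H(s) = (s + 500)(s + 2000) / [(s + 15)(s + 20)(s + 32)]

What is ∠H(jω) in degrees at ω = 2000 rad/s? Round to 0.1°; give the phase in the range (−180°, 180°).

-147.1°

At s = jω = j2000:
zero (s+500): 500 + j2000 → |·| = √(500²+2000²) = √4250000 ≈ 2061.6, ∠ = arctan(2000/500) ≈ 75.96°
zero (s+2000): 2000 + j2000 → |·| = √(2000²+2000²) = √8000000 ≈ 2828.4, ∠ = arctan(2000/2000) ≈ 45.00°
pole (s+15): 15 + j2000 → |·| = √(15²+2000²) = √4000225 ≈ 2000.1, ∠ = arctan(2000/15) ≈ 89.57°
pole (s+20): 20 + j2000 → |·| = √(20²+2000²) = √4000400 ≈ 2000.1, ∠ = arctan(2000/20) ≈ 89.43°
pole (s+32): 32 + j2000 → |·| = √(32²+2000²) = √4001024 ≈ 2000.3, ∠ = arctan(2000/32) ≈ 89.08°
∠H = 120.96° − 268.08° = -147.12°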